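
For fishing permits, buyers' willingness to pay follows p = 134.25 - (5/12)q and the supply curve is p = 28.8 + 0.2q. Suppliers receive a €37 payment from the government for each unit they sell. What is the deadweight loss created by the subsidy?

Deadweight loss = €1110

Pre-subsidy: 134.25 - (5/12)q = 28.8 + 0.2q gives q* = 171 and p* = 63.
With the subsidy, sellers receive ps = pb + 37 for each unit, where pb is the price buyers pay.
On the curves, pb = 134.25 - (5/12)q and ps = 28.8 + 0.2q; the wedge ps − pb = 37 gives 28.8 + 0.2q − (134.25 - (5/12)q) = 37, so q' = 231.
Then pb = 134.25 − (5/12)·231 = 38 and ps = 28.8 + 0.2·231 = 75.
The subsidy expands output by 231 − 171 = 60 past the efficient level; on those units the gap between marginal cost and willingness to pay runs from 0 up to 37.
DWL = ½ × 37 × 60 = 1110.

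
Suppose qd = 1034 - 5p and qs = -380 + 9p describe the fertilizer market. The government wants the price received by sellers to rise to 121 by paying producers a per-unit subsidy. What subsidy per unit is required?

Required subsidy s = 56 per unit

At a seller price of 121, quantity supplied is -380 + 9·121 = 709.
Buyers absorb 709 only when they pay pb with 1034 − 5·pb = 709, i.e. pb = 65.
s = ps − pb = 121 − 65 = 56.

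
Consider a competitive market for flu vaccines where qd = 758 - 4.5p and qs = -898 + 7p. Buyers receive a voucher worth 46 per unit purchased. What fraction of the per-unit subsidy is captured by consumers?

Pre-subsidy: 758 - 4.5p = -898 + 7p gives p* = 144, q* = 110.
With the rebate, buyers effectively pay pb = ps − 46, where ps is the price sellers receive.
Demand in terms of ps becomes qd = 758 − 4.5(ps − 46) = 965 - 4.5ps. Setting this equal to supply: 965 - 4.5ps = -898 + 7ps, so ps = 162.
Buyers pay pb = 162 − 46 = 116; q' = -898 + 7·162 = 236.
Buyers' price falls by p* − pb = 144 − 116 = 28; sellers' price rises by ps − p* = 162 − 144 = 18.
So consumers capture 28/46 = 14/23 of each unit of subsidy.

Consumer share = 14/23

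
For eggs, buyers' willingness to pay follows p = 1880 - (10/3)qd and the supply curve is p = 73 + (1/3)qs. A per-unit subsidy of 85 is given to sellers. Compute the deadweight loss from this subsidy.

Deadweight loss = 21675/22

Pre-subsidy: 1880 - (10/3)q = 73 + (1/3)q gives q* = 5421/11 and p* = 2610/11.
With the subsidy, sellers receive ps = pb + 85 for each unit, where pb is the price buyers pay.
On the curves, pb = 1880 - (10/3)q and ps = 73 + (1/3)q; the wedge ps − pb = 85 gives 73 + (1/3)q − (1880 - (10/3)q) = 85, so q' = 516.
Then pb = 1880 − (10/3)·516 = 160 and ps = 73 + (1/3)·516 = 245.
The subsidy expands output by 516 − 5421/11 = 255/11 past the efficient level; on those units the gap between marginal cost and willingness to pay runs from 0 up to 85.
DWL = ½ × 85 × 255/11 = 21675/22.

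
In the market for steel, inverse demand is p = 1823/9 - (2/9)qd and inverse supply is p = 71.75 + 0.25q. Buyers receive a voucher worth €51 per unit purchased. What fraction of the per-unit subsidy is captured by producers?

Pre-subsidy: 1823/9 - (2/9)q = 71.75 + 0.25q gives q* = 277 and p* = 141.
With the rebate, buyers effectively pay pb = ps − 51, where ps is the price sellers receive.
On the curves, pb = 1823/9 - (2/9)q and ps = 71.75 + 0.25q; the wedge ps − pb = 51 gives 71.75 + 0.25q − (1823/9 - (2/9)q) = 51, so q' = 385.
Then pb = 1823/9 − (2/9)·385 = 117 and ps = 71.75 + 0.25·385 = 168.
Buyers' price falls by p* − pb = 141 − 117 = 24; sellers' price rises by ps − p* = 168 − 141 = 27.
So producers capture 27/51 = 9/17 of each unit of subsidy.

Producer share = 9/17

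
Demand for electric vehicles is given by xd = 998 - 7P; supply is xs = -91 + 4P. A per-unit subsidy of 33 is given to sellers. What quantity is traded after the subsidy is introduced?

x' = 389

Pre-subsidy: 998 - 7P = -91 + 4P gives P* = 99, x* = 305.
With the subsidy, sellers receive Ps = Pb + 33 for each unit, where Pb is the price buyers pay.
Supply in terms of Pb becomes xs = -91 + 4(Pb + 33) = 41 + 4Pb. Setting this equal to demand: 998 - 7Pb = 41 + 4Pb, so Pb = 87.
Sellers receive Ps = 87 + 33 = 120; x' = 998 − 7·87 = 389.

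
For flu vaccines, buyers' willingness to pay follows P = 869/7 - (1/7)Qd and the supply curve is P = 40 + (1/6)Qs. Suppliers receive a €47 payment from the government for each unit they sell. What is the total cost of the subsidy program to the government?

Pre-subsidy: 869/7 - (1/7)Q = 40 + (1/6)Q gives Q* = 3534/13 and P* = 1109/13.
With the subsidy, sellers receive Ps = Pb + 47 for each unit, where Pb is the price buyers pay.
On the curves, Pb = 869/7 - (1/7)Q and Ps = 40 + (1/6)Q; the wedge Ps − Pb = 47 gives 40 + (1/6)Q − (869/7 - (1/7)Q) = 47, so Q' = 5508/13.
Then Pb = 869/7 − (1/7)·(5508/13) = 827/13 and Ps = 40 + (1/6)·(5508/13) = 1438/13.
Government outlay = subsidy × quantity = 47 × 5508/13 = 258876/13.

Government cost = 258876/13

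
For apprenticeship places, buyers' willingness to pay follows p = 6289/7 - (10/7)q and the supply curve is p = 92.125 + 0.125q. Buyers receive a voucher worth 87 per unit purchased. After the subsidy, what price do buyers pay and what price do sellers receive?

Buyers pay 77; sellers receive 164

Pre-subsidy: 6289/7 - (10/7)q = 92.125 + 0.125q gives q* = 519 and p* = 157.
With the rebate, buyers effectively pay pb = ps − 87, where ps is the price sellers receive.
On the curves, pb = 6289/7 - (10/7)q and ps = 92.125 + 0.125q; the wedge ps − pb = 87 gives 92.125 + 0.125q − (6289/7 - (10/7)q) = 87, so q' = 575.
Then pb = 6289/7 − (10/7)·575 = 77 and ps = 92.125 + 0.125·575 = 164.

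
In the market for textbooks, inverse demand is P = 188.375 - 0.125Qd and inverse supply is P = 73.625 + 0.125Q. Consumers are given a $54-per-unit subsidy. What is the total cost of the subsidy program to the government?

Pre-subsidy: 188.375 - 0.125Q = 73.625 + 0.125Q gives Q* = 459 and P* = 131.
With the rebate, buyers effectively pay Pb = Ps − 54, where Ps is the price sellers receive.
On the curves, Pb = 188.375 - 0.125Q and Ps = 73.625 + 0.125Q; the wedge Ps − Pb = 54 gives 73.625 + 0.125Q − (188.375 - 0.125Q) = 54, so Q' = 675.
Then Pb = 188.375 − 0.125·675 = 104 and Ps = 73.625 + 0.125·675 = 158.
Government outlay = subsidy × quantity = 54 × 675 = 36450.

Government cost = $36450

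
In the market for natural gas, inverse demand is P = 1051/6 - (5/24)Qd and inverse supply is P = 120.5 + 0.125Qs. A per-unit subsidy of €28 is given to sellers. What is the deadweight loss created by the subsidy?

Deadweight loss = €1176

Pre-subsidy: 1051/6 - (5/24)Q = 120.5 + 0.125Q gives Q* = 164 and P* = 141.
With the subsidy, sellers receive Ps = Pb + 28 for each unit, where Pb is the price buyers pay.
On the curves, Pb = 1051/6 - (5/24)Q and Ps = 120.5 + 0.125Q; the wedge Ps − Pb = 28 gives 120.5 + 0.125Q − (1051/6 - (5/24)Q) = 28, so Q' = 248.
Then Pb = 1051/6 − (5/24)·248 = 123.5 and Ps = 120.5 + 0.125·248 = 151.5.
The subsidy expands output by 248 − 164 = 84 past the efficient level; on those units the gap between marginal cost and willingness to pay runs from 0 up to 28.
DWL = ½ × 28 × 84 = 1176.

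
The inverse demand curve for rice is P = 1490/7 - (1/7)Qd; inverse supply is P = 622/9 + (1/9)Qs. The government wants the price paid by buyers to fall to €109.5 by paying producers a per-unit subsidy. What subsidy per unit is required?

At a buyer price of 109.5, quantity demanded is 1490 − 7·109.5 = 723.5.
Sellers supply 723.5 only when they receive Ps = 622/9 + (1/9)·723.5 = 149.5.
s = Ps − Pb = 149.5 − 109.5 = 40.

Required subsidy s = €40 per unit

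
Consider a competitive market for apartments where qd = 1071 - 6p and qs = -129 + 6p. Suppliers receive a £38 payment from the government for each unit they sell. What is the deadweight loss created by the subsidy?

Pre-subsidy: 1071 - 6p = -129 + 6p gives p* = 100, q* = 471.
With the subsidy, sellers receive ps = pb + 38 for each unit, where pb is the price buyers pay.
Supply in terms of pb becomes qs = -129 + 6(pb + 38) = 99 + 6pb. Setting this equal to demand: 1071 - 6pb = 99 + 6pb, so pb = 81.
Sellers receive ps = 81 + 38 = 119; q' = 1071 − 6·81 = 585.
The subsidy expands output by 585 − 471 = 114 past the efficient level; on those units the gap between marginal cost and willingness to pay runs from 0 up to 38.
DWL = ½ × 38 × 114 = 2166.

Deadweight loss = £2166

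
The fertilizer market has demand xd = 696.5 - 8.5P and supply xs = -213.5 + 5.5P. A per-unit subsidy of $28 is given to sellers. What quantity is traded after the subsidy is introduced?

Pre-subsidy: 696.5 - 8.5P = -213.5 + 5.5P gives P* = 65, x* = 144.
With the subsidy, sellers receive Ps = Pb + 28 for each unit, where Pb is the price buyers pay.
Supply in terms of Pb becomes xs = -213.5 + 5.5(Pb + 28) = -59.5 + 5.5Pb. Setting this equal to demand: 696.5 - 8.5Pb = -59.5 + 5.5Pb, so Pb = 54.
Sellers receive Ps = 54 + 28 = 82; x' = 696.5 − 8.5·54 = 237.5.

x' = 237.5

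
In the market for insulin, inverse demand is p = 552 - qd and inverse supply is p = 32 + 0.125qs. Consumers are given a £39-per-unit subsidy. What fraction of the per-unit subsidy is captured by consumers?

Consumer share = 8/9

Pre-subsidy: 552 - q = 32 + 0.125q gives q* = 4160/9 and p* = 808/9.
With the rebate, buyers effectively pay pb = ps − 39, where ps is the price sellers receive.
On the curves, pb = 552 - q and ps = 32 + 0.125q; the wedge ps − pb = 39 gives 32 + 0.125q − (552 - q) = 39, so q' = 4472/9.
Then pb = 552 − 1·(4472/9) = 496/9 and ps = 32 + 0.125·(4472/9) = 847/9.
Buyers' price falls by p* − pb = 808/9 − 496/9 = 104/3; sellers' price rises by ps − p* = 847/9 − 808/9 = 13/3.
So consumers capture (104/3)/39 = 8/9 of each unit of subsidy.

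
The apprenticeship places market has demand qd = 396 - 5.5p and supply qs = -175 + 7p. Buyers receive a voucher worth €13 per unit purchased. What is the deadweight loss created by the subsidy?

Deadweight loss = €260.26

Pre-subsidy: 396 - 5.5p = -175 + 7p gives p* = 45.68, q* = 144.76.
With the rebate, buyers effectively pay pb = ps − 13, where ps is the price sellers receive.
Demand in terms of ps becomes qd = 396 − 5.5(ps − 13) = 467.5 - 5.5ps. Setting this equal to supply: 467.5 - 5.5ps = -175 + 7ps, so ps = 51.4.
Buyers pay pb = 51.4 − 13 = 38.4; q' = -175 + 7·51.4 = 184.8.
The subsidy expands output by 184.8 − 144.76 = 40.04 past the efficient level; on those units the gap between marginal cost and willingness to pay runs from 0 up to 13.
DWL = ½ × 13 × 40.04 = 260.26.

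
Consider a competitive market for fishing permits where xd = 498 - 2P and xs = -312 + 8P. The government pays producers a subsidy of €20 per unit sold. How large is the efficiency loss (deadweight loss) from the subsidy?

Pre-subsidy: 498 - 2P = -312 + 8P gives P* = 81, x* = 336.
With the subsidy, sellers receive Ps = Pb + 20 for each unit, where Pb is the price buyers pay.
Supply in terms of Pb becomes xs = -312 + 8(Pb + 20) = -152 + 8Pb. Setting this equal to demand: 498 - 2Pb = -152 + 8Pb, so Pb = 65.
Sellers receive Ps = 65 + 20 = 85; x' = 498 − 2·65 = 368.
The subsidy expands output by 368 − 336 = 32 past the efficient level; on those units the gap between marginal cost and willingness to pay runs from 0 up to 20.
DWL = ½ × 20 × 32 = 320.

Deadweight loss = €320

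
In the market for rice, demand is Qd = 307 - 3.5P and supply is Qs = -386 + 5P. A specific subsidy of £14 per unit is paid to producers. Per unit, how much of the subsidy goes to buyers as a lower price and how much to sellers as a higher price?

Pre-subsidy: 307 - 3.5P = -386 + 5P gives P* = 1386/17, Q* = 368/17.
With the subsidy, sellers receive Ps = Pb + 14 for each unit, where Pb is the price buyers pay.
Supply in terms of Pb becomes Qs = -386 + 5(Pb + 14) = -316 + 5Pb. Setting this equal to demand: 307 - 3.5Pb = -316 + 5Pb, so Pb = 1246/17.
Sellers receive Ps = 1246/17 + 14 = 1484/17; Q' = 307 − 3.5·(1246/17) = 858/17.
Buyers' price falls by P* − Pb = 1386/17 − 1246/17 = 140/17; sellers' price rises by Ps − P* = 1484/17 − 1386/17 = 98/17.

Buyers gain 140/17 per unit; sellers gain 98/17 per unit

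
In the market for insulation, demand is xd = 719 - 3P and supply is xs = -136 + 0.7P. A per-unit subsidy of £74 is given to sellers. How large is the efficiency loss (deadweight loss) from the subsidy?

Deadweight loss = £1554

Pre-subsidy: 719 - 3P = -136 + 0.7P gives P* = 8550/37, x* = 953/37.
With the subsidy, sellers receive Ps = Pb + 74 for each unit, where Pb is the price buyers pay.
Supply in terms of Pb becomes xs = -136 + 0.7(Pb + 74) = -84.2 + 0.7Pb. Setting this equal to demand: 719 - 3Pb = -84.2 + 0.7Pb, so Pb = 8032/37.
Sellers receive Ps = 8032/37 + 74 = 10770/37; x' = 719 − 3·(8032/37) = 2507/37.
The subsidy expands output by 2507/37 − 953/37 = 42 past the efficient level; on those units the gap between marginal cost and willingness to pay runs from 0 up to 74.
DWL = ½ × 74 × 42 = 1554.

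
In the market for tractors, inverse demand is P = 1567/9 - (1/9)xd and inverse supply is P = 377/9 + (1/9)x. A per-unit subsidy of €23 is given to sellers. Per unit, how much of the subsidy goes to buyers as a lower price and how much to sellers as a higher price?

Pre-subsidy: 1567/9 - (1/9)x = 377/9 + (1/9)x gives x* = 595 and P* = 108.
With the subsidy, sellers receive Ps = Pb + 23 for each unit, where Pb is the price buyers pay.
On the curves, Pb = 1567/9 - (1/9)x and Ps = 377/9 + (1/9)x; the wedge Ps − Pb = 23 gives 377/9 + (1/9)x − (1567/9 - (1/9)x) = 23, so x' = 698.5.
Then Pb = 1567/9 − (1/9)·698.5 = 96.5 and Ps = 377/9 + (1/9)·698.5 = 119.5.
Buyers' price falls by P* − Pb = 108 − 96.5 = 11.5; sellers' price rises by Ps − P* = 119.5 − 108 = 11.5.

Buyers gain €11.5 per unit; sellers gain €11.5 per unit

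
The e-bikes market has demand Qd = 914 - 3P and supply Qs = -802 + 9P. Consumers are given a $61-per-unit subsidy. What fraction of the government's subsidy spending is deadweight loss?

DWL / government spending = 549/4978

Pre-subsidy: 914 - 3P = -802 + 9P gives P* = 143, Q* = 485.
With the rebate, buyers effectively pay Pb = Ps − 61, where Ps is the price sellers receive.
Demand in terms of Ps becomes Qd = 914 − 3(Ps − 61) = 1097 - 3Ps. Setting this equal to supply: 1097 - 3Ps = -802 + 9Ps, so Ps = 158.25.
Buyers pay Pb = 158.25 − 61 = 97.25; Q' = -802 + 9·158.25 = 622.25.
ΔCS = ½(485 + 622.25)(143 − 97.25) = 25328.34375; ΔPS = ½(485 + 622.25)(158.25 − 143) = 8442.78125.
Government spending = 61 × 622.25 = 37957.25.
DWL = ½ × 61 × (622.25 − 485) = 4186.125; fraction = 4186.125 / 37957.25 = 549/4978.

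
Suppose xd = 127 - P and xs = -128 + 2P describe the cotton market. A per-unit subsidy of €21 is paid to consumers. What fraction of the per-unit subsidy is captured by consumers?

Consumer share = 2/3

Pre-subsidy: 127 - P = -128 + 2P gives P* = 85, x* = 42.
With the rebate, buyers effectively pay Pb = Ps − 21, where Ps is the price sellers receive.
Demand in terms of Ps becomes xd = 127 − 1(Ps − 21) = 148 - Ps. Setting this equal to supply: 148 - Ps = -128 + 2Ps, so Ps = 92.
Buyers pay Pb = 92 − 21 = 71; x' = -128 + 2·92 = 56.
Buyers' price falls by P* − Pb = 85 − 71 = 14; sellers' price rises by Ps − P* = 92 − 85 = 7.
So consumers capture 14/21 = 2/3 of each unit of subsidy.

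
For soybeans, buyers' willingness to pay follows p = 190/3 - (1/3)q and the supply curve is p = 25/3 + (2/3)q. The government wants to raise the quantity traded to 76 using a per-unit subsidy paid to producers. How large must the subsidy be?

Required subsidy s = 21 per unit

At q = 76, from the demand curve buyers pay pb = 190/3 − (1/3)·76 = 38; from the supply curve sellers need ps = 25/3 + (2/3)·76 = 59.
The subsidy must fill the gap: s = ps − pb = 59 − 38 = 21.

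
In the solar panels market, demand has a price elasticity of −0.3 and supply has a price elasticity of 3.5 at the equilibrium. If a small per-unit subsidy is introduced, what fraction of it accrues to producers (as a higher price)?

Producer share = 3/38

For a small subsidy around the equilibrium, the benefit split depends on the relative slopes, which at a point are proportional to the elasticities.
Buyer share = εs/(εs + |εd|) = 3.5/(3.5 + 0.3) = 35/38; seller share = |εd|/(εs + |εd|) = 3/38.
So producers capture 3/38 of the subsidy.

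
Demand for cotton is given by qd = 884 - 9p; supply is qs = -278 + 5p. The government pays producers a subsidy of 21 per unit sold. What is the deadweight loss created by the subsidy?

Deadweight loss = 708.75

Pre-subsidy: 884 - 9p = -278 + 5p gives p* = 83, q* = 137.
With the subsidy, sellers receive ps = pb + 21 for each unit, where pb is the price buyers pay.
Supply in terms of pb becomes qs = -278 + 5(pb + 21) = -173 + 5pb. Setting this equal to demand: 884 - 9pb = -173 + 5pb, so pb = 75.5.
Sellers receive ps = 75.5 + 21 = 96.5; q' = 884 − 9·75.5 = 204.5.
The subsidy expands output by 204.5 − 137 = 67.5 past the efficient level; on those units the gap between marginal cost and willingness to pay runs from 0 up to 21.
DWL = ½ × 21 × 67.5 = 708.75.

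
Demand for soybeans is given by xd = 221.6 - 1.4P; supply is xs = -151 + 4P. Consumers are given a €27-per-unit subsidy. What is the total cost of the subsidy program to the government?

Pre-subsidy: 221.6 - 1.4P = -151 + 4P gives P* = 69, x* = 125.
With the rebate, buyers effectively pay Pb = Ps − 27, where Ps is the price sellers receive.
Demand in terms of Ps becomes xd = 221.6 − 1.4(Ps − 27) = 259.4 - 1.4Ps. Setting this equal to supply: 259.4 - 1.4Ps = -151 + 4Ps, so Ps = 76.
Buyers pay Pb = 76 − 27 = 49; x' = -151 + 4·76 = 153.
Government outlay = subsidy × quantity = 27 × 153 = 4131.

Government cost = €4131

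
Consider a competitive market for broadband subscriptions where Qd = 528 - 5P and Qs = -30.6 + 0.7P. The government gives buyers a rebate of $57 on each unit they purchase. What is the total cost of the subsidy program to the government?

Pre-subsidy: 528 - 5P = -30.6 + 0.7P gives P* = 98, Q* = 38.
With the rebate, buyers effectively pay Pb = Ps − 57, where Ps is the price sellers receive.
Demand in terms of Ps becomes Qd = 528 − 5(Ps − 57) = 813 - 5Ps. Setting this equal to supply: 813 - 5Ps = -30.6 + 0.7Ps, so Ps = 148.
Buyers pay Pb = 148 − 57 = 91; Q' = -30.6 + 0.7·148 = 73.
Government outlay = subsidy × quantity = 57 × 73 = 4161.

Government cost = $4161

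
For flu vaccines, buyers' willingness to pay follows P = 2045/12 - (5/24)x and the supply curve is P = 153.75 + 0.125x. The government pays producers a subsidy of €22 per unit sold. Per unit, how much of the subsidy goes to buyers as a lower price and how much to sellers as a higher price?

Buyers gain €13.75 per unit; sellers gain €8.25 per unit

Pre-subsidy: 2045/12 - (5/24)x = 153.75 + 0.125x gives x* = 50 and P* = 160.
With the subsidy, sellers receive Ps = Pb + 22 for each unit, where Pb is the price buyers pay.
On the curves, Pb = 2045/12 - (5/24)x and Ps = 153.75 + 0.125x; the wedge Ps − Pb = 22 gives 153.75 + 0.125x − (2045/12 - (5/24)x) = 22, so x' = 116.
Then Pb = 2045/12 − (5/24)·116 = 146.25 and Ps = 153.75 + 0.125·116 = 168.25.
Buyers' price falls by P* − Pb = 160 − 146.25 = 13.75; sellers' price rises by Ps − P* = 168.25 − 160 = 8.25.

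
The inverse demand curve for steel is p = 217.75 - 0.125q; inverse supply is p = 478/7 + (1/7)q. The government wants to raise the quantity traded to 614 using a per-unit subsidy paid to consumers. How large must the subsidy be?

Required subsidy s = 15 per unit

At q = 614, from the demand curve buyers pay pb = 217.75 − 0.125·614 = 141; from the supply curve sellers need ps = 478/7 + (1/7)·614 = 156.
The subsidy must fill the gap: s = ps − pb = 156 − 141 = 15.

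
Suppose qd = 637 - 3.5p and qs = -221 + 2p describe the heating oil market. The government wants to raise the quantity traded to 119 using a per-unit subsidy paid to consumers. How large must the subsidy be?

Required subsidy s = 22 per unit

At q = 119, invert demand for the buyer price: pb = (637 − 119)/3.5 = 148; invert supply for the seller price: ps = (119 − (-221))/2 = 170.
The subsidy must fill the gap: s = ps − pb = 170 − 148 = 22.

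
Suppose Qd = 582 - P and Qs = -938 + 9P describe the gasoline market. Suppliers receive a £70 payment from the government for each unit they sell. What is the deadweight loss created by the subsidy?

Pre-subsidy: 582 - P = -938 + 9P gives P* = 152, Q* = 430.
With the subsidy, sellers receive Ps = Pb + 70 for each unit, where Pb is the price buyers pay.
Supply in terms of Pb becomes Qs = -938 + 9(Pb + 70) = -308 + 9Pb. Setting this equal to demand: 582 - Pb = -308 + 9Pb, so Pb = 89.
Sellers receive Ps = 89 + 70 = 159; Q' = 582 − 1·89 = 493.
The subsidy expands output by 493 − 430 = 63 past the efficient level; on those units the gap between marginal cost and willingness to pay runs from 0 up to 70.
DWL = ½ × 70 × 63 = 2205.

Deadweight loss = £2205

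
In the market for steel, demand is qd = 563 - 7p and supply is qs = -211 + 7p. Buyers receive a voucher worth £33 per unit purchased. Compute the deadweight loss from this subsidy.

Deadweight loss = £1905.75

Pre-subsidy: 563 - 7p = -211 + 7p gives p* = 387/7, q* = 176.
With the rebate, buyers effectively pay pb = ps − 33, where ps is the price sellers receive.
Demand in terms of ps becomes qd = 563 − 7(ps − 33) = 794 - 7ps. Setting this equal to supply: 794 - 7ps = -211 + 7ps, so ps = 1005/14.
Buyers pay pb = 1005/14 − 33 = 543/14; q' = -211 + 7·(1005/14) = 291.5.
The subsidy expands output by 291.5 − 176 = 115.5 past the efficient level; on those units the gap between marginal cost and willingness to pay runs from 0 up to 33.
DWL = ½ × 33 × 115.5 = 1905.75.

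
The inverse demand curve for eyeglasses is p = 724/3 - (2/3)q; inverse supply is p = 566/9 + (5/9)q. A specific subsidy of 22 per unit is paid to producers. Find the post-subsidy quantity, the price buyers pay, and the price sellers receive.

q' = 164; buyers pay 132; sellers receive 154

Pre-subsidy: 724/3 - (2/3)q = 566/9 + (5/9)q gives q* = 146 and p* = 144.
With the subsidy, sellers receive ps = pb + 22 for each unit, where pb is the price buyers pay.
On the curves, pb = 724/3 - (2/3)q and ps = 566/9 + (5/9)q; the wedge ps − pb = 22 gives 566/9 + (5/9)q − (724/3 - (2/3)q) = 22, so q' = 164.
Then pb = 724/3 − (2/3)·164 = 132 and ps = 566/9 + (5/9)·164 = 154.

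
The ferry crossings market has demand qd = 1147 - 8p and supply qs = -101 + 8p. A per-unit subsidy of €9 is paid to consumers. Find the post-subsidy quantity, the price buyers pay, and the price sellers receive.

Pre-subsidy: 1147 - 8p = -101 + 8p gives p* = 78, q* = 523.
With the rebate, buyers effectively pay pb = ps − 9, where ps is the price sellers receive.
Demand in terms of ps becomes qd = 1147 − 8(ps − 9) = 1219 - 8ps. Setting this equal to supply: 1219 - 8ps = -101 + 8ps, so ps = 82.5.
Buyers pay pb = 82.5 − 9 = 73.5; q' = -101 + 8·82.5 = 559.

q' = 559; buyers pay €73.5; sellers receive €82.5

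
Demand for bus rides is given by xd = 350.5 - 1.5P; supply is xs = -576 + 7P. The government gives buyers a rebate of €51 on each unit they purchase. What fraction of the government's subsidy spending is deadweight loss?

Pre-subsidy: 350.5 - 1.5P = -576 + 7P gives P* = 109, x* = 187.
With the rebate, buyers effectively pay Pb = Ps − 51, where Ps is the price sellers receive.
Demand in terms of Ps becomes xd = 350.5 − 1.5(Ps − 51) = 427 - 1.5Ps. Setting this equal to supply: 427 - 1.5Ps = -576 + 7Ps, so Ps = 118.
Buyers pay Pb = 118 − 51 = 67; x' = -576 + 7·118 = 250.
ΔCS = ½(187 + 250)(109 − 67) = 9177; ΔPS = ½(187 + 250)(118 − 109) = 1966.5.
Government spending = 51 × 250 = 12750.
DWL = ½ × 51 × (250 − 187) = 1606.5; fraction = 1606.5 / 12750 = 0.126.

DWL / government spending = 0.126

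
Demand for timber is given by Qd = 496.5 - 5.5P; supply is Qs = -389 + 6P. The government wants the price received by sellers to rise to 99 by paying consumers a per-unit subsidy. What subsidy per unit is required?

At a seller price of 99, quantity supplied is -389 + 6·99 = 205.
Buyers absorb 205 only when they pay Pb with 496.5 − 5.5·Pb = 205, i.e. Pb = 53.
s = Ps − Pb = 99 − 53 = 46.

Required subsidy s = 46 per unit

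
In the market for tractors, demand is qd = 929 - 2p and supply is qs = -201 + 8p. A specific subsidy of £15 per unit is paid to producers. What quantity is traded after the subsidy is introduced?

q' = 727

Pre-subsidy: 929 - 2p = -201 + 8p gives p* = 113, q* = 703.
With the subsidy, sellers receive ps = pb + 15 for each unit, where pb is the price buyers pay.
Supply in terms of pb becomes qs = -201 + 8(pb + 15) = -81 + 8pb. Setting this equal to demand: 929 - 2pb = -81 + 8pb, so pb = 101.
Sellers receive ps = 101 + 15 = 116; q' = 929 − 2·101 = 727.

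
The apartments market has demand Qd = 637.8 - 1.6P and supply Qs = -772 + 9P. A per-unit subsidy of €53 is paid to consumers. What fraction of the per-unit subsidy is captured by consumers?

Pre-subsidy: 637.8 - 1.6P = -772 + 9P gives P* = 133, Q* = 425.
With the rebate, buyers effectively pay Pb = Ps − 53, where Ps is the price sellers receive.
Demand in terms of Ps becomes Qd = 637.8 − 1.6(Ps − 53) = 722.6 - 1.6Ps. Setting this equal to supply: 722.6 - 1.6Ps = -772 + 9Ps, so Ps = 141.
Buyers pay Pb = 141 − 53 = 88; Q' = -772 + 9·141 = 497.
Buyers' price falls by P* − Pb = 133 − 88 = 45; sellers' price rises by Ps − P* = 141 − 133 = 8.
So consumers capture 45/53 = 45/53 of each unit of subsidy.

Consumer share = 45/53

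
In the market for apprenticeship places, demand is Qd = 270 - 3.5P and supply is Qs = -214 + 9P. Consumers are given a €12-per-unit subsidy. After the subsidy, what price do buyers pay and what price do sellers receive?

Pre-subsidy: 270 - 3.5P = -214 + 9P gives P* = 38.72, Q* = 134.48.
With the rebate, buyers effectively pay Pb = Ps − 12, where Ps is the price sellers receive.
Demand in terms of Ps becomes Qd = 270 − 3.5(Ps − 12) = 312 - 3.5Ps. Setting this equal to supply: 312 - 3.5Ps = -214 + 9Ps, so Ps = 42.08.
Buyers pay Pb = 42.08 − 12 = 30.08; Q' = -214 + 9·42.08 = 164.72.

Buyers pay €30.08; sellers receive €42.08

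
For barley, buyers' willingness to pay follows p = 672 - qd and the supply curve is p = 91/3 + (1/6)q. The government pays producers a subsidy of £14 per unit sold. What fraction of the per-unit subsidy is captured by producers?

Pre-subsidy: 672 - q = 91/3 + (1/6)q gives q* = 550 and p* = 122.
With the subsidy, sellers receive ps = pb + 14 for each unit, where pb is the price buyers pay.
On the curves, pb = 672 - q and ps = 91/3 + (1/6)q; the wedge ps − pb = 14 gives 91/3 + (1/6)q − (672 - q) = 14, so q' = 562.
Then pb = 672 − 1·562 = 110 and ps = 91/3 + (1/6)·562 = 124.
Buyers' price falls by p* − pb = 122 − 110 = 12; sellers' price rises by ps − p* = 124 − 122 = 2.
So producers capture 2/14 = 1/7 of each unit of subsidy.

Producer share = 1/7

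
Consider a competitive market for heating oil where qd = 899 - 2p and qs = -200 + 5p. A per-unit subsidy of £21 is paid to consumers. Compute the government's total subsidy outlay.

Government cost = £12915

Pre-subsidy: 899 - 2p = -200 + 5p gives p* = 157, q* = 585.
With the rebate, buyers effectively pay pb = ps − 21, where ps is the price sellers receive.
Demand in terms of ps becomes qd = 899 − 2(ps − 21) = 941 - 2ps. Setting this equal to supply: 941 - 2ps = -200 + 5ps, so ps = 163.
Buyers pay pb = 163 − 21 = 142; q' = -200 + 5·163 = 615.
Government outlay = subsidy × quantity = 21 × 615 = 12915.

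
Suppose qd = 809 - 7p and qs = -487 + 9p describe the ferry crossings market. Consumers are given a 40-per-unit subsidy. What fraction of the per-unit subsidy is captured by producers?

Producer share = 0.4375

Pre-subsidy: 809 - 7p = -487 + 9p gives p* = 81, q* = 242.
With the rebate, buyers effectively pay pb = ps − 40, where ps is the price sellers receive.
Demand in terms of ps becomes qd = 809 − 7(ps − 40) = 1089 - 7ps. Setting this equal to supply: 1089 - 7ps = -487 + 9ps, so ps = 98.5.
Buyers pay pb = 98.5 − 40 = 58.5; q' = -487 + 9·98.5 = 399.5.
Buyers' price falls by p* − pb = 81 − 58.5 = 22.5; sellers' price rises by ps − p* = 98.5 − 81 = 17.5.
So producers capture 17.5/40 = 0.4375 of each unit of subsidy.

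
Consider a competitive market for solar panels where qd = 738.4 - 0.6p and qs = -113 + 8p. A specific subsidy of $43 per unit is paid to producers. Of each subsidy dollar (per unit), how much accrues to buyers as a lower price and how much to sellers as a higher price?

Buyers gain $40 per unit; sellers gain $3 per unit

Pre-subsidy: 738.4 - 0.6p = -113 + 8p gives p* = 99, q* = 679.
With the subsidy, sellers receive ps = pb + 43 for each unit, where pb is the price buyers pay.
Supply in terms of pb becomes qs = -113 + 8(pb + 43) = 231 + 8pb. Setting this equal to demand: 738.4 - 0.6pb = 231 + 8pb, so pb = 59.
Sellers receive ps = 59 + 43 = 102; q' = 738.4 − 0.6·59 = 703.
Buyers' price falls by p* − pb = 99 − 59 = 40; sellers' price rises by ps − p* = 102 − 99 = 3.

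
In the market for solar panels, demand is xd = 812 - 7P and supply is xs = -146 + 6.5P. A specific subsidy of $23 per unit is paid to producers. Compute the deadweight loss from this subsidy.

Deadweight loss = 48139/54

Pre-subsidy: 812 - 7P = -146 + 6.5P gives P* = 1916/27, x* = 8512/27.
With the subsidy, sellers receive Ps = Pb + 23 for each unit, where Pb is the price buyers pay.
Supply in terms of Pb becomes xs = -146 + 6.5(Pb + 23) = 3.5 + 6.5Pb. Setting this equal to demand: 812 - 7Pb = 3.5 + 6.5Pb, so Pb = 539/9.
Sellers receive Ps = 539/9 + 23 = 746/9; x' = 812 − 7·(539/9) = 3535/9.
The subsidy expands output by 3535/9 − 8512/27 = 2093/27 past the efficient level; on those units the gap between marginal cost and willingness to pay runs from 0 up to 23.
DWL = ½ × 23 × 2093/27 = 48139/54.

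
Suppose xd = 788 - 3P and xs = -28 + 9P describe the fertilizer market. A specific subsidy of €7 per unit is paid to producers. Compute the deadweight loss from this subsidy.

Deadweight loss = €55.125

Pre-subsidy: 788 - 3P = -28 + 9P gives P* = 68, x* = 584.
With the subsidy, sellers receive Ps = Pb + 7 for each unit, where Pb is the price buyers pay.
Supply in terms of Pb becomes xs = -28 + 9(Pb + 7) = 35 + 9Pb. Setting this equal to demand: 788 - 3Pb = 35 + 9Pb, so Pb = 62.75.
Sellers receive Ps = 62.75 + 7 = 69.75; x' = 788 − 3·62.75 = 599.75.
The subsidy expands output by 599.75 − 584 = 15.75 past the efficient level; on those units the gap between marginal cost and willingness to pay runs from 0 up to 7.
DWL = ½ × 7 × 15.75 = 55.125.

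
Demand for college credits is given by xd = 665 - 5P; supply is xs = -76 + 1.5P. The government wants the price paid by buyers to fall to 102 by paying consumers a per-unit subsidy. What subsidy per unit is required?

Required subsidy s = 52 per unit

At a buyer price of 102, quantity demanded is 665 − 5·102 = 155.
Sellers supply 155 only when they receive Ps with -76 + 1.5·Ps = 155, i.e. Ps = 154.
s = Ps − Pb = 154 − 102 = 52.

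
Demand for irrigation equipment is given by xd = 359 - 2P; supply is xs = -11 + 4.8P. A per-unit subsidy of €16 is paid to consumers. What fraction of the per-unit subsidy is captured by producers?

Producer share = 5/17

Pre-subsidy: 359 - 2P = -11 + 4.8P gives P* = 925/17, x* = 4253/17.
With the rebate, buyers effectively pay Pb = Ps − 16, where Ps is the price sellers receive.
Demand in terms of Ps becomes xd = 359 − 2(Ps − 16) = 391 - 2Ps. Setting this equal to supply: 391 - 2Ps = -11 + 4.8Ps, so Ps = 1005/17.
Buyers pay Pb = 1005/17 − 16 = 733/17; x' = -11 + 4.8·(1005/17) = 4637/17.
Buyers' price falls by P* − Pb = 925/17 − 733/17 = 192/17; sellers' price rises by Ps − P* = 1005/17 − 925/17 = 80/17.
So producers capture (80/17)/16 = 5/17 of each unit of subsidy.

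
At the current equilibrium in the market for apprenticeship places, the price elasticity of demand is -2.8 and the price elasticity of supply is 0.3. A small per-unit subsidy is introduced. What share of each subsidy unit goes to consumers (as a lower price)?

Consumer share = 3/31

For a small subsidy around the equilibrium, the benefit split depends on the relative slopes, which at a point are proportional to the elasticities.
Buyer share = εs/(εs + |εd|) = 0.3/(0.3 + 2.8) = 3/31; seller share = |εd|/(εs + |εd|) = 28/31.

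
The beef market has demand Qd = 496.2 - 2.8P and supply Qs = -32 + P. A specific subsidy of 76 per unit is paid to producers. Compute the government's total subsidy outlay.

Pre-subsidy: 496.2 - 2.8P = -32 + P gives P* = 139, Q* = 107.
With the subsidy, sellers receive Ps = Pb + 76 for each unit, where Pb is the price buyers pay.
Supply in terms of Pb becomes Qs = -32 + 1(Pb + 76) = 44 + Pb. Setting this equal to demand: 496.2 - 2.8Pb = 44 + Pb, so Pb = 119.
Sellers receive Ps = 119 + 76 = 195; Q' = 496.2 − 2.8·119 = 163.
Government outlay = subsidy × quantity = 76 × 163 = 12388.

Government cost = 12388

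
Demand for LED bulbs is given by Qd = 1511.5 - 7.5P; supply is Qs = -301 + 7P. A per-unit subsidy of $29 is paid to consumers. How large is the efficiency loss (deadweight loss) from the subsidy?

Deadweight loss = $1522.5

Pre-subsidy: 1511.5 - 7.5P = -301 + 7P gives P* = 125, Q* = 574.
With the rebate, buyers effectively pay Pb = Ps − 29, where Ps is the price sellers receive.
Demand in terms of Ps becomes Qd = 1511.5 − 7.5(Ps − 29) = 1729 - 7.5Ps. Setting this equal to supply: 1729 - 7.5Ps = -301 + 7Ps, so Ps = 140.
Buyers pay Pb = 140 − 29 = 111; Q' = -301 + 7·140 = 679.
The subsidy expands output by 679 − 574 = 105 past the efficient level; on those units the gap between marginal cost and willingness to pay runs from 0 up to 29.
DWL = ½ × 29 × 105 = 1522.5.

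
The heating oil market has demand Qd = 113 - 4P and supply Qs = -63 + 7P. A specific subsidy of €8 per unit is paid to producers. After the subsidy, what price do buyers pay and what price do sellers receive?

Buyers pay 120/11; sellers receive 208/11

Pre-subsidy: 113 - 4P = -63 + 7P gives P* = 16, Q* = 49.
With the subsidy, sellers receive Ps = Pb + 8 for each unit, where Pb is the price buyers pay.
Supply in terms of Pb becomes Qs = -63 + 7(Pb + 8) = -7 + 7Pb. Setting this equal to demand: 113 - 4Pb = -7 + 7Pb, so Pb = 120/11.
Sellers receive Ps = 120/11 + 8 = 208/11; Q' = 113 − 4·(120/11) = 763/11.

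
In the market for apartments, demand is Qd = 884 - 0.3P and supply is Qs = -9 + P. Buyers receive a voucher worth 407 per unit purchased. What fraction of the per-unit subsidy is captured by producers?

Producer share = 3/13

Pre-subsidy: 884 - 0.3P = -9 + P gives P* = 8930/13, Q* = 8813/13.
With the rebate, buyers effectively pay Pb = Ps − 407, where Ps is the price sellers receive.
Demand in terms of Ps becomes Qd = 884 − 0.3(Ps − 407) = 1006.1 - 0.3Ps. Setting this equal to supply: 1006.1 - 0.3Ps = -9 + Ps, so Ps = 10151/13.
Buyers pay Pb = 10151/13 − 407 = 4860/13; Q' = -9 + 1·(10151/13) = 10034/13.
Buyers' price falls by P* − Pb = 8930/13 − 4860/13 = 4070/13; sellers' price rises by Ps − P* = 10151/13 − 8930/13 = 1221/13.
So producers capture (1221/13)/407 = 3/13 of each unit of subsidy.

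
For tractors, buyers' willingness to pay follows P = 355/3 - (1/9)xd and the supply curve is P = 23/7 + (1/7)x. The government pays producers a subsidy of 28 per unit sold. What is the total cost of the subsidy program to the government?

Government cost = 15771

Pre-subsidy: 355/3 - (1/9)x = 23/7 + (1/7)x gives x* = 453 and P* = 68.
With the subsidy, sellers receive Ps = Pb + 28 for each unit, where Pb is the price buyers pay.
On the curves, Pb = 355/3 - (1/9)x and Ps = 23/7 + (1/7)x; the wedge Ps − Pb = 28 gives 23/7 + (1/7)x − (355/3 - (1/9)x) = 28, so x' = 563.25.
Then Pb = 355/3 − (1/9)·563.25 = 55.75 and Ps = 23/7 + (1/7)·563.25 = 83.75.
Government outlay = subsidy × quantity = 28 × 563.25 = 15771.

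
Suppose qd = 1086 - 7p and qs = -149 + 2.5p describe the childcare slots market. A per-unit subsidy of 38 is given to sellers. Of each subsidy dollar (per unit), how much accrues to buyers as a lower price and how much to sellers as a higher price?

Pre-subsidy: 1086 - 7p = -149 + 2.5p gives p* = 130, q* = 176.
With the subsidy, sellers receive ps = pb + 38 for each unit, where pb is the price buyers pay.
Supply in terms of pb becomes qs = -149 + 2.5(pb + 38) = -54 + 2.5pb. Setting this equal to demand: 1086 - 7pb = -54 + 2.5pb, so pb = 120.
Sellers receive ps = 120 + 38 = 158; q' = 1086 − 7·120 = 246.
Buyers' price falls by p* − pb = 130 − 120 = 10; sellers' price rises by ps − p* = 158 − 130 = 28.

Buyers gain 10 per unit; sellers gain 28 per unit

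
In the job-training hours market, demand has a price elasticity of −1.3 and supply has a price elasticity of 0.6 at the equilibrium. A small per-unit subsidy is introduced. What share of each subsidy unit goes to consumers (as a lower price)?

Consumer share = 6/19

For a small subsidy around the equilibrium, the benefit split depends on the relative slopes, which at a point are proportional to the elasticities.
Buyer share = εs/(εs + |εd|) = 0.6/(0.6 + 1.3) = 6/19; seller share = |εd|/(εs + |εd|) = 13/19.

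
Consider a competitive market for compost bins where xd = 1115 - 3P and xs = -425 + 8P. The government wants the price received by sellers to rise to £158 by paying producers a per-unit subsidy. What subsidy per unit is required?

At a seller price of 158, quantity supplied is -425 + 8·158 = 839.
Buyers absorb 839 only when they pay Pb with 1115 − 3·Pb = 839, i.e. Pb = 92.
s = Ps − Pb = 158 − 92 = 66.

Required subsidy s = £66 per unit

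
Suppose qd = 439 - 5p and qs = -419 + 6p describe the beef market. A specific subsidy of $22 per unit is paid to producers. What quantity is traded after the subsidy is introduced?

Pre-subsidy: 439 - 5p = -419 + 6p gives p* = 78, q* = 49.
With the subsidy, sellers receive ps = pb + 22 for each unit, where pb is the price buyers pay.
Supply in terms of pb becomes qs = -419 + 6(pb + 22) = -287 + 6pb. Setting this equal to demand: 439 - 5pb = -287 + 6pb, so pb = 66.
Sellers receive ps = 66 + 22 = 88; q' = 439 − 5·66 = 109.

q' = 109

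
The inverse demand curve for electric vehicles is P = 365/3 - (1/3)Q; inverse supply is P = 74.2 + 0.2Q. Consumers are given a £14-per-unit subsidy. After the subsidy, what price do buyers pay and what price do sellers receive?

Pre-subsidy: 365/3 - (1/3)Q = 74.2 + 0.2Q gives Q* = 89 and P* = 92.
With the rebate, buyers effectively pay Pb = Ps − 14, where Ps is the price sellers receive.
On the curves, Pb = 365/3 - (1/3)Q and Ps = 74.2 + 0.2Q; the wedge Ps − Pb = 14 gives 74.2 + 0.2Q − (365/3 - (1/3)Q) = 14, so Q' = 115.25.
Then Pb = 365/3 − (1/3)·115.25 = 83.25 and Ps = 74.2 + 0.2·115.25 = 97.25.

Buyers pay £83.25; sellers receive £97.25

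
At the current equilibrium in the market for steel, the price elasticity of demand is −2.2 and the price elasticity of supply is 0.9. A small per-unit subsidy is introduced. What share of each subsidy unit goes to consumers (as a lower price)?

Consumer share = 9/31

For a small subsidy around the equilibrium, the benefit split depends on the relative slopes, which at a point are proportional to the elasticities.
Buyer share = εs/(εs + |εd|) = 0.9/(0.9 + 2.2) = 9/31; seller share = |εd|/(εs + |εd|) = 22/31.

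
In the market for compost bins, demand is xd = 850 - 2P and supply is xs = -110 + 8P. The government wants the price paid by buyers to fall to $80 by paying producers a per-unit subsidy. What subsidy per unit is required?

At a buyer price of 80, quantity demanded is 850 − 2·80 = 690.
Sellers supply 690 only when they receive Ps with -110 + 8·Ps = 690, i.e. Ps = 100.
s = Ps − Pb = 100 − 80 = 20.

Required subsidy s = $20 per unit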